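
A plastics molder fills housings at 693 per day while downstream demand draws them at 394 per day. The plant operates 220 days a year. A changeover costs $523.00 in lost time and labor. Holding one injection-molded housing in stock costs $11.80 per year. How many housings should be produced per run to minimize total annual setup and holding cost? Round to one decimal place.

Q* ≈ 4,220.0 housings

Annual demand D = 394 × 220 = 86,680.
Production build-up factor (1 − d/p) = 1 − 394/693 = 0.4315.
Q* = √(2DS / (H(1 − d/p))) = √(2 × 86,680 × 523 / (11.8 × 0.4315)).
= √(90,667,280 / 5.0912) ≈ 4220.028.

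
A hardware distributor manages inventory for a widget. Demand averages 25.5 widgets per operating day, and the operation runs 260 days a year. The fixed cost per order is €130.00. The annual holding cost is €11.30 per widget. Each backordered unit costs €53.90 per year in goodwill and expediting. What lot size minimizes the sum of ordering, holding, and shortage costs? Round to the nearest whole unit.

Annual demand D = 25.5 × 260 = 6,630.
With planned backorders, Q* = √(2DS/H) · √((H+B)/B).
√(2DS/H) = √(2 × 6,630 × 130 / 11.3) = 390.575.
√((H+B)/B) = √((11.3+53.9)/53.9) = 1.0998.
Q* ≈ 429.570.

Q* ≈ 430 widgets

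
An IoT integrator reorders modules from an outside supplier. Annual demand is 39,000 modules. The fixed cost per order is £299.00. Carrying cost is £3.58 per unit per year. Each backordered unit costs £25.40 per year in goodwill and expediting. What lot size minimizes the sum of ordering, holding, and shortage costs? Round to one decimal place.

With planned backorders, Q* = √(2DS/H) · √((H+B)/B).
√(2DS/H) = √(2 × 39,000 × 299 / 3.58) = 2552.357.
√((H+B)/B) = √((3.58+25.4)/25.4) = 1.0682.
Q* ≈ 2726.300.

Q* ≈ 2,726.3 modules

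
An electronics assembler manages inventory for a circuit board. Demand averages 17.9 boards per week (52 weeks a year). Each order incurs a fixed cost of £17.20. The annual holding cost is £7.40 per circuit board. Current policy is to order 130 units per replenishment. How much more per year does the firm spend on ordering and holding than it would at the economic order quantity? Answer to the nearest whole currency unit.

Annual demand D = 17.9 × 52 = 930.8.
EOQ = √(2DS/H) = √(2 × 930.8 × 17.2 / 7.4) ≈ 65.78.
Cost at Q* = (D/Q*)S + (Q*/2)H = √(2DSH) ≈ £486.77.
Cost at Q = 130: (930.8/130)×17.2 + (130/2)×7.4 = £123.15 + £481.00 = £604.15.
Excess = £604.15 − £486.77 = £117.38.

Extra cost ≈ £117 per year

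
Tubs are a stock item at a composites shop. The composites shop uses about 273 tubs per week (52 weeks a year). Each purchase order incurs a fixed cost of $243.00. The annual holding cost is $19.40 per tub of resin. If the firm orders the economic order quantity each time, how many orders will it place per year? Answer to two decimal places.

Annual demand D = 273 × 52 = 14,196.
The optimal lot size = √(2DS/H) = √(2 × 14,196 × 243 / 19.4) ≈ 596.35.
Orders per year = D / Q* = 14,196 / 596.35 ≈ 23.805.

N ≈ 23.80 orders per year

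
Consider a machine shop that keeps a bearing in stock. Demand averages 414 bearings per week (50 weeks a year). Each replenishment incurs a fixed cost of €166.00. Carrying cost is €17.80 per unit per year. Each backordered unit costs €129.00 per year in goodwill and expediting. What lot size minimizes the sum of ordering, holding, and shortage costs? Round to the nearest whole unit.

Q* ≈ 663 bearings

Annual demand D = 414 × 50 = 20,700.
With planned backorders, Q* = √(2DS/H) · √((H+B)/B).
√(2DS/H) = √(2 × 20,700 × 166 / 17.8) = 621.361.
√((H+B)/B) = √((17.8+129)/129) = 1.0668.
Q* ≈ 662.846.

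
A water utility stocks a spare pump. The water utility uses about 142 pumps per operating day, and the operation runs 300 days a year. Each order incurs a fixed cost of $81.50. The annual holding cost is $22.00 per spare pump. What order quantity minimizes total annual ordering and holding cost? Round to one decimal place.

Annual demand D = 142 × 300 = 42,600.
EOQ = √(2DS / H) = √(2 × 42,600 × 81.5 / 22).
= √(6,943,800 / 22) = √315,627.2727 ≈ 561.807.

Q* ≈ 561.8 pumps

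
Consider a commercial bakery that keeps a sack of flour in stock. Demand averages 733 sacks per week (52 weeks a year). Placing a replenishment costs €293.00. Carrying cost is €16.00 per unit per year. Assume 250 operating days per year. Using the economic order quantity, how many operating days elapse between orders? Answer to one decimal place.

T ≈ 7.7 days

Annual demand D = 733 × 52 = 38,116.
EOQ = √(2DS/H) = √(2 × 38,116 × 293 / 16) ≈ 1181.52.
Cycle time = Q*/D × 250 = 1181.52 / 38,116 × 250 ≈ 7.750 days.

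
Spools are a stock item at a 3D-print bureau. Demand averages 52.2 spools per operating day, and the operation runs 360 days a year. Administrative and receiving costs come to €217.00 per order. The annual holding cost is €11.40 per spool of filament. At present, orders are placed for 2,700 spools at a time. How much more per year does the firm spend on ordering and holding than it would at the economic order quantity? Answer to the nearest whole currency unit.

Extra cost ≈ €7,258 per year

Annual demand D = 52.2 × 360 = 18,792.
EOQ = √(2DS/H) = √(2 × 18,792 × 217 / 11.4) ≈ 845.82.
Cost at Q* = (D/Q*)S + (Q*/2)H = √(2DSH) ≈ €9,642.37.
Cost at Q = 2,700: (18,792/2,700)×217 + (2,700/2)×11.4 = €1,510.32 + €15,390.00 = €16,900.32.
Excess = €16,900.32 − €9,642.37 = €7,257.95.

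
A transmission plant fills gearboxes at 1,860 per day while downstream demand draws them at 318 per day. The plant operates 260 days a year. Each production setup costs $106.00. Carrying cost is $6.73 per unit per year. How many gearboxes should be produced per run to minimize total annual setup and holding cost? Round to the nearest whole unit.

Q* ≈ 1,772 gearboxes

Annual demand D = 318 × 260 = 82,680.
Production build-up factor (1 − d/p) = 1 − 318/1,860 = 0.8290.
Q* = √(2DS / (H(1 − d/p))) = √(2 × 82,680 × 106 / (6.73 × 0.8290)).
= √(17,528,160 / 5.5794) ≈ 1772.454.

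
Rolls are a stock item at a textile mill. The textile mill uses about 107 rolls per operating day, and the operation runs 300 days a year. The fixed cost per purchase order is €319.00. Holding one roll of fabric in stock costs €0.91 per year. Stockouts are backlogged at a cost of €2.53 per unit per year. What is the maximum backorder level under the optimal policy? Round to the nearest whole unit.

S* ≈ 1,463 rolls

Annual demand D = 107 × 300 = 32,100.
With planned backorders, Q* = √(2DS/H) · √((H+B)/B).
√(2DS/H) = √(2 × 32,100 × 319 / 0.91) = 4743.972.
√((H+B)/B) = √((0.91+2.53)/2.53) = 1.1661.
Q* ≈ 5531.732.
S* = Q* · H/(H+B) = 5531.732 × 0.91/3.44 ≈ 1463.336.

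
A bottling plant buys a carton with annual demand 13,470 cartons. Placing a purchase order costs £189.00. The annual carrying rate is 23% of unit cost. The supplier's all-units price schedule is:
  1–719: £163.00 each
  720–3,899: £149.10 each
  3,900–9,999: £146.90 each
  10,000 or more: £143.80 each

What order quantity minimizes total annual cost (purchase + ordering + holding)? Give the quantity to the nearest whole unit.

Holding cost per unit per year at price C is H = 0.23·C.
Candidates are each tier's EOQ (if it falls in that tier) and each price-break quantity.
EOQ at £163.00 = 368.5 (feasible in tier 1): TC = 13,470×£163.00 + (13,470/368.5)×189 + (368.5/2)×0.23×£163.00 = £2,209,426.16.
EOQ at £149.10 = 385.3 < 720, so use break Q=720: TC = 13,470×£149.10 + (13,470/720.0)×189 + (720.0/2)×0.23×£149.10 = £2,024,258.35.
EOQ at £146.90 = 388.2 < 3900, so use break Q=3900: TC = 13,470×£146.90 + (13,470/3900.0)×189 + (3900.0/2)×0.23×£146.90 = £2,045,280.43.
EOQ at £143.80 = 392.4 < 10000, so use break Q=10000: TC = 13,470×£143.80 + (13,470/10000.0)×189 + (10000.0/2)×0.23×£143.80 = £2,102,610.58.
Lowest total cost is £2,024,258.35 at Q = 720.0.

Q* ≈ 720 cartons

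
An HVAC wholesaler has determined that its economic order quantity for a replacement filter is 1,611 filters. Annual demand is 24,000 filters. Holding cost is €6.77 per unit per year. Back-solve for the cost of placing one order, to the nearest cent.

Squaring Q* = √(2DS/H) gives Q*² = 2DS/H.
From Q* = √(2DS/H): S = Q*²H / (2D) = 1,611² × 6.77 / (2 × 24,000) = 366.0484.

S ≈ €366.05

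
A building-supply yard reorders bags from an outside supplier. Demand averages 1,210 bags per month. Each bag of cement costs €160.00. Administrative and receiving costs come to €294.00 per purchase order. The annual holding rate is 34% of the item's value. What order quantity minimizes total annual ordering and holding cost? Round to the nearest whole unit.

Q* ≈ 396 bags

Annual demand D = 1,210 × 12 = 14,520.
Holding cost H = 0.34 × €160.00 = €54.4000 per unit per year.
EOQ = √(2DS / H) = √(2 × 14,520 × 294 / 54.4).
= √(8,537,760 / 54.4) = √156,944.1176 ≈ 396.162.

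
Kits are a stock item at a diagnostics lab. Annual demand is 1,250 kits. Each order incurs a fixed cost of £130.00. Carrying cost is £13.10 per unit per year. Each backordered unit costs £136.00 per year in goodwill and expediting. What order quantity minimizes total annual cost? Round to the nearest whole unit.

Q* ≈ 165 kits

With planned backorders, Q* = √(2DS/H) · √((H+B)/B).
√(2DS/H) = √(2 × 1,250 × 130 / 13.1) = 157.509.
√((H+B)/B) = √((13.1+136)/136) = 1.0471.
Q* ≈ 164.921.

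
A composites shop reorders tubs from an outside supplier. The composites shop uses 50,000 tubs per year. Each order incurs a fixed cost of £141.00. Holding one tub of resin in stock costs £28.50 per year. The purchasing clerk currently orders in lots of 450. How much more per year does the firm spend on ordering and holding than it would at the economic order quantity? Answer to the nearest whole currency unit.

EOQ = √(2DS/H) = √(2 × 50,000 × 141 / 28.5) ≈ 703.38.
Cost at Q* = (D/Q*)S + (Q*/2)H = √(2DSH) ≈ £20,046.20.
Cost at Q = 450: (50,000/450)×141 + (450/2)×28.5 = £15,666.67 + £6,412.50 = £22,079.17.
Excess = £22,079.17 − £20,046.20 = £2,032.97.

Extra cost ≈ £2,033 per year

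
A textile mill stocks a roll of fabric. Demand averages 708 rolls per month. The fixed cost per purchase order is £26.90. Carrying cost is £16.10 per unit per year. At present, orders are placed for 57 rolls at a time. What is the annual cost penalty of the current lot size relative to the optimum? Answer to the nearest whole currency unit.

Annual demand D = 708 × 12 = 8,496.
EOQ = √(2DS/H) = √(2 × 8,496 × 26.9 / 16.1) ≈ 168.49.
Cost at Q* = (D/Q*)S + (Q*/2)H = √(2DSH) ≈ £2,712.76.
Cost at Q = 57: (8,496/57)×26.9 + (57/2)×16.1 = £4,009.52 + £458.85 = £4,468.37.
Excess = £4,468.37 − £2,712.76 = £1,755.61.

Extra cost ≈ £1,756 per year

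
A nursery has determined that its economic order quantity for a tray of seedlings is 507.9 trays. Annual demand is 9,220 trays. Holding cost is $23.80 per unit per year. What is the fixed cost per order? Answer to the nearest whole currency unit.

Squaring Q* = √(2DS/H) gives Q*² = 2DS/H.
From Q* = √(2DS/H): S = Q*²H / (2D) = 507.9² × 23.8 / (2 × 9,220) = 332.9450.

S ≈ $333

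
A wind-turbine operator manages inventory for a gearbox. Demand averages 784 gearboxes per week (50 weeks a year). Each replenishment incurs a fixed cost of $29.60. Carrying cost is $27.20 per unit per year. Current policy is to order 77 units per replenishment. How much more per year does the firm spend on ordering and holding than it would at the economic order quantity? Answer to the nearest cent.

Annual demand D = 784 × 50 = 39,200.
EOQ = √(2DS/H) = √(2 × 39,200 × 29.6 / 27.2) ≈ 292.09.
Cost at Q* = (D/Q*)S + (Q*/2)H = √(2DSH) ≈ $7,944.90.
Cost at Q = 77: (39,200/77)×29.6 + (77/2)×27.2 = $15,069.09 + $1,047.20 = $16,116.29.
Excess = $16,116.29 − $7,944.90 = $8,171.39.

Extra cost ≈ $8,171.39 per year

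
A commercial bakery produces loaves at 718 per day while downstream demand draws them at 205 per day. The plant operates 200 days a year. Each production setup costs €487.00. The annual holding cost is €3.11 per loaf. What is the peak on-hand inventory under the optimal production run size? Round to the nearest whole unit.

Annual demand D = 205 × 200 = 41,000.
Production build-up factor (1 − d/p) = 1 − 205/718 = 0.7145.
Q* = √(2DS / (H(1 − d/p))) = √(2 × 41,000 × 487 / (3.11 × 0.7145)).
= √(39,934,000 / 2.222) ≈ 4239.306.
Maximum inventory = Q*(1 − d/p) = 4239.306 × 0.7145 ≈ 3028.919.

I_max ≈ 3,029 loaves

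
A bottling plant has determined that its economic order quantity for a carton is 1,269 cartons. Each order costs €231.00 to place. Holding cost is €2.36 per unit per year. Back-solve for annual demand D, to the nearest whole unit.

Squaring Q* = √(2DS/H) gives Q*² = 2DS/H.
From Q* = √(2DS/H): D = Q*²H / (2S) = 1,269² × 2.36 / (2 × 231) = 8226.086.

D ≈ 8,226 cartons per year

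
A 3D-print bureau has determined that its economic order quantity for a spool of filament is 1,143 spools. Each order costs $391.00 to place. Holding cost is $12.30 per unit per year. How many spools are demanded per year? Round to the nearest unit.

D ≈ 20,549 spools per year

The basic EOQ model gives Q* = √(2DS/H); rearrange for the unknown.
From Q* = √(2DS/H): D = Q*²H / (2S) = 1,143² × 12.3 / (2 × 391) = 20549.006.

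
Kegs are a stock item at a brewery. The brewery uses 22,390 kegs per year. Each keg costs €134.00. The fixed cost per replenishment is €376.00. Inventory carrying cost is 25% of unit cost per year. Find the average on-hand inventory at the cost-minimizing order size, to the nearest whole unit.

Average inventory ≈ 354 kegs

Holding cost H = 0.25 × €134.00 = €33.5000 per unit per year.
Q* = √(2DS/H) = √(2 × 22,390 × 376 / 33.5) ≈ 708.95.
Average inventory = Q*/2 ≈ 708.95 / 2 = 354.473.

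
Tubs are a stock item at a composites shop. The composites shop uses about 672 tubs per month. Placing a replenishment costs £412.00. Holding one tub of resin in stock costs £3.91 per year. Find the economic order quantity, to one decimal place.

Q* ≈ 1,303.6 tubs

Annual demand D = 672 × 12 = 8,064.
EOQ = √(2DS / H) = √(2 × 8,064 × 412 / 3.91).
= √(6,644,736 / 3.91) = √1,699,420.9719 ≈ 1303.618.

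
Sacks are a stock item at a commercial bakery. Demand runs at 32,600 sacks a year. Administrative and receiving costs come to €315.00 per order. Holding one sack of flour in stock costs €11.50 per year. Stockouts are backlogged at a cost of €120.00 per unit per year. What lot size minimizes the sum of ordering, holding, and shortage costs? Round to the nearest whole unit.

Q* ≈ 1,399 sacks

With planned backorders, Q* = √(2DS/H) · √((H+B)/B).
√(2DS/H) = √(2 × 32,600 × 315 / 11.5) = 1336.381.
√((H+B)/B) = √((11.5+120)/120) = 1.0468.
Q* ≈ 1398.951.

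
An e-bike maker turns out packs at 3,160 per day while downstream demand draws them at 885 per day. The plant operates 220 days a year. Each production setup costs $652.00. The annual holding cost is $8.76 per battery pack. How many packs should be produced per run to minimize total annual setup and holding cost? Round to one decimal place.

Q* ≈ 6,344.9 packs

Annual demand D = 885 × 220 = 194,700.
Production build-up factor (1 − d/p) = 1 − 885/3,160 = 0.7199.
Q* = √(2DS / (H(1 − d/p))) = √(2 × 194,700 × 652 / (8.76 × 0.7199)).
= √(253,888,800 / 6.3066) ≈ 6344.868.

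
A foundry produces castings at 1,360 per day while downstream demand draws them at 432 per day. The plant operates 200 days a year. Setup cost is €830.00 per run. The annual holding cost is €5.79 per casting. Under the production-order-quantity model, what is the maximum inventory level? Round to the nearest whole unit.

Annual demand D = 432 × 200 = 86,400.
Production build-up factor (1 − d/p) = 1 − 432/1,360 = 0.6824.
Q* = √(2DS / (H(1 − d/p))) = √(2 × 86,400 × 830 / (5.79 × 0.6824)).
= √(143,424,000 / 3.9508) ≈ 6025.139.
Maximum inventory = Q*(1 − d/p) = 6025.139 × 0.6824 ≈ 4111.272.

I_max ≈ 4,111 castings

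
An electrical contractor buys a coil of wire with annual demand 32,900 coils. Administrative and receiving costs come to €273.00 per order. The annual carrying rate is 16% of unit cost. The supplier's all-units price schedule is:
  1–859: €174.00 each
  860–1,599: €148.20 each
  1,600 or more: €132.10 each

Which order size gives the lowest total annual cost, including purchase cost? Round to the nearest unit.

Holding cost per unit per year at price C is H = 0.16·C.
For each price level, check whether its EOQ is feasible; otherwise the best quantity at that price is the breakpoint.
EOQ at €174.00 = 803.3 (feasible in tier 1): TC = 32,900×€174.00 + (32,900/803.3)×273 + (803.3/2)×0.16×€174.00 = €5,746,962.94.
EOQ at €148.20 = 870.4 (feasible in tier 2): TC = 32,900×€148.20 + (32,900/870.4)×273 + (870.4/2)×0.16×€148.20 = €4,896,418.51.
EOQ at €132.10 = 921.9 < 1600, so use break Q=1600: TC = 32,900×€132.10 + (32,900/1600.0)×273 + (1600.0/2)×0.16×€132.10 = €4,368,612.36.
Lowest total cost is €4,368,612.36 at Q = 1600.0.

Q* ≈ 1,600 coils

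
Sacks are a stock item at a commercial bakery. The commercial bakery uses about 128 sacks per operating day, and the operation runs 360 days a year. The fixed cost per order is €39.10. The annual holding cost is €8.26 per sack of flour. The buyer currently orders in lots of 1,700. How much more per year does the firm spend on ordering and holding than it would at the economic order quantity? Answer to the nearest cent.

Extra cost ≈ €2,625.15 per year

Annual demand D = 128 × 360 = 46,080.
EOQ = √(2DS/H) = √(2 × 46,080 × 39.1 / 8.26) ≈ 660.50.
Cost at Q* = (D/Q*)S + (Q*/2)H = √(2DSH) ≈ €5,455.69.
Cost at Q = 1,700: (46,080/1,700)×39.1 + (1,700/2)×8.26 = €1,059.84 + €7,021.00 = €8,080.84.
Excess = €8,080.84 − €5,455.69 = €2,625.15.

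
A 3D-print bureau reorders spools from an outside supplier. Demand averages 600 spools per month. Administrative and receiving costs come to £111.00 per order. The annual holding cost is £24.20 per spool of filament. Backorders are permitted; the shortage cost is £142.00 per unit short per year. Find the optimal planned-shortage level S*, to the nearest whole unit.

Annual demand D = 600 × 12 = 7,200.
With planned backorders, Q* = √(2DS/H) · √((H+B)/B).
√(2DS/H) = √(2 × 7,200 × 111 / 24.2) = 257.001.
√((H+B)/B) = √((24.2+142)/142) = 1.0819.
Q* ≈ 278.039.
S* = Q* · H/(H+B) = 278.039 × 24.2/166.2 ≈ 40.485.

S* ≈ 40 spools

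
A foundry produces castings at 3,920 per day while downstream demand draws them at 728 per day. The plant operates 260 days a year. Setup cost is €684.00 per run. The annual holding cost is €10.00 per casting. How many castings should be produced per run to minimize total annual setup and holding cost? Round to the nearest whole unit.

Annual demand D = 728 × 260 = 189,280.
Production build-up factor (1 − d/p) = 1 − 728/3,920 = 0.8143.
Q* = √(2DS / (H(1 − d/p))) = √(2 × 189,280 × 684 / (10 × 0.8143)).
= √(258,935,040 / 8.1429) ≈ 5639.064.

Q* ≈ 5,639 castings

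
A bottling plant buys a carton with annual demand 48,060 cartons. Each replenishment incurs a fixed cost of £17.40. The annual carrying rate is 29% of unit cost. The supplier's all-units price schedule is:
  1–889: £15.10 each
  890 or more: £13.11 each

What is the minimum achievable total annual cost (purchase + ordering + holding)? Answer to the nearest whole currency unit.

Holding cost per unit per year at price C is H = 0.29·C.
Candidates are each tier's EOQ (if it falls in that tier) and each price-break quantity.
EOQ at £15.10 = 618.0 (feasible in tier 1): TC = 48,060×£15.10 + (48,060/618.0)×17.4 + (618.0/2)×0.29×£15.10 = £728,412.26.
EOQ at £13.11 = 663.3 < 890, so use break Q=890: TC = 48,060×£13.11 + (48,060/890.0)×17.4 + (890.0/2)×0.29×£13.11 = £632,698.05.
Lowest total cost among the candidates is at Q = 890.0.

TC* ≈ £632,698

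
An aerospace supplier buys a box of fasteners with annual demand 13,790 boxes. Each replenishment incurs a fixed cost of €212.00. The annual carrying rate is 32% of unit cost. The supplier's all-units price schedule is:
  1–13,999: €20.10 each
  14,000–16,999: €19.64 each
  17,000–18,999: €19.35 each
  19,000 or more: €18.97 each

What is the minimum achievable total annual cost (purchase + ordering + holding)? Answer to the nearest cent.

TC* ≈ €283,311.51

Holding cost per unit per year at price C is H = 0.32·C.
Candidates are each tier's EOQ (if it falls in that tier) and each price-break quantity.
EOQ at €20.10 = 953.4 (feasible in tier 1): TC = 13,790×€20.10 + (13,790/953.4)×212 + (953.4/2)×0.32×€20.10 = €283,311.51.
EOQ at €19.64 = 964.5 < 14000, so use break Q=14000: TC = 13,790×€19.64 + (13,790/14000.0)×212 + (14000.0/2)×0.32×€19.64 = €315,038.02.
EOQ at €19.35 = 971.7 < 17000, so use break Q=17000: TC = 13,790×€19.35 + (13,790/17000.0)×212 + (17000.0/2)×0.32×€19.35 = €319,640.47.
EOQ at €18.97 = 981.4 < 19000, so use break Q=19000: TC = 13,790×€18.97 + (13,790/19000.0)×212 + (19000.0/2)×0.32×€18.97 = €319,418.97.
Lowest total cost among the candidates is at Q = 953.4.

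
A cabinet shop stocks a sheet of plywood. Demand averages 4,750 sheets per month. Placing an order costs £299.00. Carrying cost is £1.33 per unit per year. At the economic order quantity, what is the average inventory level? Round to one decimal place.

Average inventory ≈ 2,531.2 sheets

Annual demand D = 4,750 × 12 = 57,000.
Q* = √(2DS/H) = √(2 × 57,000 × 299 / 1.33) ≈ 5062.47.
Average inventory = Q*/2 ≈ 5062.47 / 2 = 2531.233.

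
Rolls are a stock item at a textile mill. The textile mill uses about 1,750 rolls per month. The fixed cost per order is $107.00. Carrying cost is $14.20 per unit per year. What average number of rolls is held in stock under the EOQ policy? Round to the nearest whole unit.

Average inventory ≈ 281 rolls

Annual demand D = 1,750 × 12 = 21,000.
EOQ = √(2DS/H) = √(2 × 21,000 × 107 / 14.2) ≈ 562.56.
Average inventory = Q*/2 ≈ 562.56 / 2 = 281.282.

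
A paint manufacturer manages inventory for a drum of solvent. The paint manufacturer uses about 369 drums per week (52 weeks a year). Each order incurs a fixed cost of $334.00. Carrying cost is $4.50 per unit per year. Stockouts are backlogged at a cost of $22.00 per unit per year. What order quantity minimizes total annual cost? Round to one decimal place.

Annual demand D = 369 × 52 = 19,188.
With planned backorders, Q* = √(2DS/H) · √((H+B)/B).
√(2DS/H) = √(2 × 19,188 × 334 / 4.5) = 1687.706.
√((H+B)/B) = √((4.5+22)/22) = 1.0975.
Q* ≈ 1852.288.

Q* ≈ 1,852.3 drums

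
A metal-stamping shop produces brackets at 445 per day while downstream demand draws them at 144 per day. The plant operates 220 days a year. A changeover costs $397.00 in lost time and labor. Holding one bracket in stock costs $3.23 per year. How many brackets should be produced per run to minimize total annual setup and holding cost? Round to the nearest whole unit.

Annual demand D = 144 × 220 = 31,680.
Production build-up factor (1 − d/p) = 1 − 144/445 = 0.6764.
Q* = √(2DS / (H(1 − d/p))) = √(2 × 31,680 × 397 / (3.23 × 0.6764)).
= √(25,153,920 / 2.1848) ≈ 3393.113.

Q* ≈ 3,393 brackets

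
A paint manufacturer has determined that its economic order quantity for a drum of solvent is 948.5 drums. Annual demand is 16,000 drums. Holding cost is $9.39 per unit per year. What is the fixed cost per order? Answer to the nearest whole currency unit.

S ≈ $264

Invert the EOQ relation Q*² = 2DS/H.
From Q* = √(2DS/H): S = Q*²H / (2D) = 948.5² × 9.39 / (2 × 16,000) = 263.9917.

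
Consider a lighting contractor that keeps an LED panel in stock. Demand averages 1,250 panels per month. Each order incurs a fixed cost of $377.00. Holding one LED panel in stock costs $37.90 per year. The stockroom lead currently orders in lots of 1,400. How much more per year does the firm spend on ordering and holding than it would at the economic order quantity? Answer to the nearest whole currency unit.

Annual demand D = 1,250 × 12 = 15,000.
EOQ = √(2DS/H) = √(2 × 15,000 × 377 / 37.9) ≈ 546.28.
Cost at Q* = (D/Q*)S + (Q*/2)H = √(2DSH) ≈ $20,703.84.
Cost at Q = 1,400: (15,000/1,400)×377 + (1,400/2)×37.9 = $4,039.29 + $26,530.00 = $30,569.29.
Excess = $30,569.29 − $20,703.84 = $9,865.45.

Extra cost ≈ $9,865 per year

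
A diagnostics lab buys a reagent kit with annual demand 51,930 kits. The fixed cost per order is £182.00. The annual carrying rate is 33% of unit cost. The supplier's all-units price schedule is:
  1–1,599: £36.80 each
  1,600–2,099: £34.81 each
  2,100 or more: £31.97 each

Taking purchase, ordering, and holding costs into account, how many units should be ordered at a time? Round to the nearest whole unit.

Holding cost per unit per year at price C is H = 0.33·C.
Evaluate total cost at each tier's feasible EOQ or, if the EOQ is below the tier, at the tier's minimum quantity.
EOQ at £36.80 = 1247.6 (feasible in tier 1): TC = 51,930×£36.80 + (51,930/1247.6)×182 + (1247.6/2)×0.33×£36.80 = £1,926,174.98.
EOQ at £34.81 = 1282.8 < 1600, so use break Q=1600: TC = 51,930×£34.81 + (51,930/1600.0)×182 + (1600.0/2)×0.33×£34.81 = £1,822,780.18.
EOQ at £31.97 = 1338.5 < 2100, so use break Q=2100: TC = 51,930×£31.97 + (51,930/2100.0)×182 + (2100.0/2)×0.33×£31.97 = £1,675,780.30.
Lowest total cost is £1,675,780.30 at Q = 2100.0.

Q* ≈ 2,100 kits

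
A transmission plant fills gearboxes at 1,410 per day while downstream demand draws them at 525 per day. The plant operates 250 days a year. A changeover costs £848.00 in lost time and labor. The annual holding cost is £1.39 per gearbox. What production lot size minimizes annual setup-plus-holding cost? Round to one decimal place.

Q* ≈ 15,973.2 gearboxes

Annual demand D = 525 × 250 = 131,250.
Production build-up factor (1 − d/p) = 1 − 525/1,410 = 0.6277.
Q* = √(2DS / (H(1 − d/p))) = √(2 × 131,250 × 848 / (1.39 × 0.6277)).
= √(222,600,000 / 0.8724) ≈ 15973.243.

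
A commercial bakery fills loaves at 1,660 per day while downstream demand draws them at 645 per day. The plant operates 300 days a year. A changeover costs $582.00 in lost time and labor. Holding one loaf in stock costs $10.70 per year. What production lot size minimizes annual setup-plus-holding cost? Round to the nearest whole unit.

Annual demand D = 645 × 300 = 193,500.
Production build-up factor (1 − d/p) = 1 − 645/1,660 = 0.6114.
Q* = √(2DS / (H(1 − d/p))) = √(2 × 193,500 × 582 / (10.7 × 0.6114)).
= √(225,234,000 / 6.5425) ≈ 5867.406.

Q* ≈ 5,867 loaves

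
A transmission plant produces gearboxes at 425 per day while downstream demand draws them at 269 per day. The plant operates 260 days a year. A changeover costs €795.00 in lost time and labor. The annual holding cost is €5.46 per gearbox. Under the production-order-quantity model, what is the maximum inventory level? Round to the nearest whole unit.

I_max ≈ 2,734 gearboxes

Annual demand D = 269 × 260 = 69,940.
Production build-up factor (1 − d/p) = 1 − 269/425 = 0.3671.
Q* = √(2DS / (H(1 − d/p))) = √(2 × 69,940 × 795 / (5.46 × 0.3671)).
= √(111,204,600 / 2.0041) ≈ 7448.987.
Maximum inventory = Q*(1 − d/p) = 7448.987 × 0.3671 ≈ 2734.216.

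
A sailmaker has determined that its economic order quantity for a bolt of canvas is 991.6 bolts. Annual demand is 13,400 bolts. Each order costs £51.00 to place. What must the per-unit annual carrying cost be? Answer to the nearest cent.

Squaring Q* = √(2DS/H) gives Q*² = 2DS/H.
From Q* = √(2DS/H): H = 2DS / Q*² = 2 × 13,400 × 51 / 991.6² = 1.3901.

H ≈ £1.39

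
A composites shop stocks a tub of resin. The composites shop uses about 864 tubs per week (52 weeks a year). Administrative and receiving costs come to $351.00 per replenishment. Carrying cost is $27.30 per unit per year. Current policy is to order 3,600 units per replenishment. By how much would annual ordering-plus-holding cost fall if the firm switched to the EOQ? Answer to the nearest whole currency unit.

Annual demand D = 864 × 52 = 44,928.
EOQ = √(2DS/H) = √(2 × 44,928 × 351 / 27.3) ≈ 1074.84.
Cost at Q* = (D/Q*)S + (Q*/2)H = √(2DSH) ≈ $29,343.26.
Cost at Q = 3,600: (44,928/3,600)×351 + (3,600/2)×27.3 = $4,380.48 + $49,140.00 = $53,520.48.
Excess = $53,520.48 − $29,343.26 = $24,177.22.

Extra cost ≈ $24,177 per year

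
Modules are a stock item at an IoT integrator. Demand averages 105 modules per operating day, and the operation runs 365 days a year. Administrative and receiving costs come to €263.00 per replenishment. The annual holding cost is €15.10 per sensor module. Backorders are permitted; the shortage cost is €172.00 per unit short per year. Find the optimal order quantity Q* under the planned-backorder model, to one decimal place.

Annual demand D = 105 × 365 = 38,325.
With planned backorders, Q* = √(2DS/H) · √((H+B)/B).
√(2DS/H) = √(2 × 38,325 × 263 / 15.1) = 1155.435.
√((H+B)/B) = √((15.1+172)/172) = 1.0430.
Q* ≈ 1205.086.

Q* ≈ 1,205.1 modules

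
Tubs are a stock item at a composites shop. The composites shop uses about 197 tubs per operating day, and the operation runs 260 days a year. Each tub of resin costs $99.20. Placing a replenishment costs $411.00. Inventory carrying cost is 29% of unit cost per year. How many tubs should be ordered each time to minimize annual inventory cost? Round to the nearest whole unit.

Q* ≈ 1,210 tubs

Annual demand D = 197 × 260 = 51,220.
Holding cost H = 0.29 × $99.20 = $28.7680 per unit per year.
EOQ = √(2DS / H) = √(2 × 51,220 × 411 / 28.768).
= √(42,102,840 / 28.768) = √1,463,530.3115 ≈ 1209.765.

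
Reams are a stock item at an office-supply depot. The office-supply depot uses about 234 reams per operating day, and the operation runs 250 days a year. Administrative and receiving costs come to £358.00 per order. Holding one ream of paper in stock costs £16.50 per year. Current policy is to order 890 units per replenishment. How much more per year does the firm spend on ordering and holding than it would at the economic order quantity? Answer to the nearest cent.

Annual demand D = 234 × 250 = 58,500.
EOQ = √(2DS/H) = √(2 × 58,500 × 358 / 16.5) ≈ 1593.28.
Cost at Q* = (D/Q*)S + (Q*/2)H = √(2DSH) ≈ £26,289.14.
Cost at Q = 890: (58,500/890)×358 + (890/2)×16.5 = £23,531.46 + £7,342.50 = £30,873.96.
Excess = £30,873.96 − £26,289.14 = £4,584.82.

Extra cost ≈ £4,584.82 per year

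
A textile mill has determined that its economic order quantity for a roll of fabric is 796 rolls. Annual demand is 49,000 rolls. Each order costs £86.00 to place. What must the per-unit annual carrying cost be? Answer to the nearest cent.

H ≈ £13.30

Squaring Q* = √(2DS/H) gives Q*² = 2DS/H.
From Q* = √(2DS/H): H = 2DS / Q*² = 2 × 49,000 × 86 / 796² = 13.3014.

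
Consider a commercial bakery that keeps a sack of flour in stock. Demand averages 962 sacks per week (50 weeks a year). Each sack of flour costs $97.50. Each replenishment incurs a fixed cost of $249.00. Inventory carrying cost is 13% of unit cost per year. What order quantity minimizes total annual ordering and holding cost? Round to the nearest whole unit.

Q* ≈ 1,375 sacks

Annual demand D = 962 × 50 = 48,100.
Holding cost H = 0.13 × $97.50 = $12.6750 per unit per year.
EOQ = √(2DS / H) = √(2 × 48,100 × 249 / 12.675).
= √(23,953,800 / 12.675) = √1,889,846.1538 ≈ 1374.717.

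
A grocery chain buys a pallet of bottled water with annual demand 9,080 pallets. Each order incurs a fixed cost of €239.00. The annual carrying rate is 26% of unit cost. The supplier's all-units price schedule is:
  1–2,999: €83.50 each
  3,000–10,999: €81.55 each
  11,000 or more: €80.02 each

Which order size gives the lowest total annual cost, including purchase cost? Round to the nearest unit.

Holding cost per unit per year at price C is H = 0.26·C.
Evaluate total cost at each tier's feasible EOQ or, if the EOQ is below the tier, at the tier's minimum quantity.
EOQ at €83.50 = 447.1 (feasible in tier 1): TC = 9,080×€83.50 + (9,080/447.1)×239 + (447.1/2)×0.26×€83.50 = €767,887.04.
EOQ at €81.55 = 452.4 < 3000, so use break Q=3000: TC = 9,080×€81.55 + (9,080/3000.0)×239 + (3000.0/2)×0.26×€81.55 = €773,001.87.
EOQ at €80.02 = 456.7 < 11000, so use break Q=11000: TC = 9,080×€80.02 + (9,080/11000.0)×239 + (11000.0/2)×0.26×€80.02 = €841,207.48.
Lowest total cost is €767,887.04 at Q = 447.1.

Q* ≈ 447 pallets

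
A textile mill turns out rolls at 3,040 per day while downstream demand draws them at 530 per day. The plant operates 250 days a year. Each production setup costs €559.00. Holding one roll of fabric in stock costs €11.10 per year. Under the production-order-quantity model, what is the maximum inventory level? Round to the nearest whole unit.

I_max ≈ 3,319 rolls

Annual demand D = 530 × 250 = 132,500.
Production build-up factor (1 − d/p) = 1 − 530/3,040 = 0.8257.
Q* = √(2DS / (H(1 − d/p))) = √(2 × 132,500 × 559 / (11.1 × 0.8257)).
= √(148,135,000 / 9.1648) ≈ 4020.382.
Maximum inventory = Q*(1 − d/p) = 4020.382 × 0.8257 ≈ 3319.460.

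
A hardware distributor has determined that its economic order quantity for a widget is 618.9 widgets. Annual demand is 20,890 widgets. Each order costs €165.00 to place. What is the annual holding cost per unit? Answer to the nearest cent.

H ≈ €18.00

The basic EOQ model gives Q* = √(2DS/H); rearrange for the unknown.
From Q* = √(2DS/H): H = 2DS / Q*² = 2 × 20,890 × 165 / 618.9² = 17.9975.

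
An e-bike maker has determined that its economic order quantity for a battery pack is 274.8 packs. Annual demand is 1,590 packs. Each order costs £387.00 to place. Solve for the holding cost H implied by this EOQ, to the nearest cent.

Invert the EOQ relation Q*² = 2DS/H.
From Q* = √(2DS/H): H = 2DS / Q*² = 2 × 1,590 × 387 / 274.8² = 16.2969.

H ≈ £16.30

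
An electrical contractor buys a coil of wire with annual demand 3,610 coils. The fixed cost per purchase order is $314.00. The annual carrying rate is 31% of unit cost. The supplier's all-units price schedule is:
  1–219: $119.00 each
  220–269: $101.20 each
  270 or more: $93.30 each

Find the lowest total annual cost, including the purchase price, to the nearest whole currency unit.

Holding cost per unit per year at price C is H = 0.31·C.
Evaluate total cost at each tier's feasible EOQ or, if the EOQ is below the tier, at the tier's minimum quantity.
Tier 1 ($119.00): EOQ = 247.9 exceeds tier's upper bound 219, so this tier is dominated.
EOQ at $101.20 = 268.8 (feasible in tier 2): TC = 3,610×$101.20 + (3,610/268.8)×314 + (268.8/2)×0.31×$101.20 = $373,765.44.
EOQ at $93.30 = 280.0 (feasible in tier 3): TC = 3,610×$93.30 + (3,610/280.0)×314 + (280.0/2)×0.31×$93.30 = $344,910.58.
Lowest total cost among the candidates is at Q = 280.0.

TC* ≈ $344,911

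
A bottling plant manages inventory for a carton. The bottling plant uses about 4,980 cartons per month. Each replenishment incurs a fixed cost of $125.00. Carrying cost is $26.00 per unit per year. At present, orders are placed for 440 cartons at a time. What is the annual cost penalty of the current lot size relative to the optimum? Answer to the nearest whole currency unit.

Annual demand D = 4,980 × 12 = 59,760.
EOQ = √(2DS/H) = √(2 × 59,760 × 125 / 26) ≈ 758.03.
Cost at Q* = (D/Q*)S + (Q*/2)H = √(2DSH) ≈ $19,708.88.
Cost at Q = 440: (59,760/440)×125 + (440/2)×26 = $16,977.27 + $5,720.00 = $22,697.27.
Excess = $22,697.27 − $19,708.88 = $2,988.39.

Extra cost ≈ $2,988 per year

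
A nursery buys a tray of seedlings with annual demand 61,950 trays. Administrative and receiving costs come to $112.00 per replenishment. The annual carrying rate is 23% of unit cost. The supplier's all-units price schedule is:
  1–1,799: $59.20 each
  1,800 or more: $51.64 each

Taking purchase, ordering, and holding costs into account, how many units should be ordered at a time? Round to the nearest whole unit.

Holding cost per unit per year at price C is H = 0.23·C.
Evaluate total cost at each tier's feasible EOQ or, if the EOQ is below the tier, at the tier's minimum quantity.
EOQ at $59.20 = 1009.5 (feasible in tier 1): TC = 61,950×$59.20 + (61,950/1009.5)×112 + (1009.5/2)×0.23×$59.20 = $3,681,185.78.
EOQ at $51.64 = 1080.9 < 1800, so use break Q=1800: TC = 61,950×$51.64 + (61,950/1800.0)×112 + (1800.0/2)×0.23×$51.64 = $3,213,642.15.
Lowest total cost is $3,213,642.15 at Q = 1800.0.

Q* ≈ 1,800 trays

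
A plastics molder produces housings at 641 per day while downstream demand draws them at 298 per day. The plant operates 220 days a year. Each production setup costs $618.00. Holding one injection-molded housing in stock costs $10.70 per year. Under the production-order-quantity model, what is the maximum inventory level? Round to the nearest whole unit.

Annual demand D = 298 × 220 = 65,560.
Production build-up factor (1 − d/p) = 1 − 298/641 = 0.5351.
Q* = √(2DS / (H(1 − d/p))) = √(2 × 65,560 × 618 / (10.7 × 0.5351)).
= √(81,032,160 / 5.7256) ≈ 3762.000.
Maximum inventory = Q*(1 − d/p) = 3762.000 × 0.5351 ≈ 2013.051.

I_max ≈ 2,013 housings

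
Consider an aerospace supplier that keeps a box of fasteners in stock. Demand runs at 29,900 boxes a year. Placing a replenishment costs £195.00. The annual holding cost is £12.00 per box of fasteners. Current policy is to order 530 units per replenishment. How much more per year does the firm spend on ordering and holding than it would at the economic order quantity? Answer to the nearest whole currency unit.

EOQ = √(2DS/H) = √(2 × 29,900 × 195 / 12) ≈ 985.77.
Cost at Q* = (D/Q*)S + (Q*/2)H = √(2DSH) ≈ £11,829.29.
Cost at Q = 530: (29,900/530)×195 + (530/2)×12 = £11,000.94 + £3,180.00 = £14,180.94.
Excess = £14,180.94 − £11,829.29 = £2,351.66.

Extra cost ≈ £2,352 per year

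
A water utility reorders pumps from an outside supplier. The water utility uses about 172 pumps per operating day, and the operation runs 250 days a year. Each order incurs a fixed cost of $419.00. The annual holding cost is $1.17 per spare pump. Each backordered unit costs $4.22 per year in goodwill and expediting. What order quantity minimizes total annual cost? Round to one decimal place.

Q* ≈ 6,271.9 pumps

Annual demand D = 172 × 250 = 43,000.
With planned backorders, Q* = √(2DS/H) · √((H+B)/B).
√(2DS/H) = √(2 × 43,000 × 419 / 1.17) = 5549.621.
√((H+B)/B) = √((1.17+4.22)/4.22) = 1.1302.
Q* ≈ 6271.934.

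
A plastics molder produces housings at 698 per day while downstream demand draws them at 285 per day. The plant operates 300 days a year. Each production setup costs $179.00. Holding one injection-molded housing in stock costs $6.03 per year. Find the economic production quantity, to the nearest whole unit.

Annual demand D = 285 × 300 = 85,500.
Production build-up factor (1 − d/p) = 1 − 285/698 = 0.5917.
Q* = √(2DS / (H(1 − d/p))) = √(2 × 85,500 × 179 / (6.03 × 0.5917)).
= √(30,609,000 / 3.5679) ≈ 2928.995.

Q* ≈ 2,929 housings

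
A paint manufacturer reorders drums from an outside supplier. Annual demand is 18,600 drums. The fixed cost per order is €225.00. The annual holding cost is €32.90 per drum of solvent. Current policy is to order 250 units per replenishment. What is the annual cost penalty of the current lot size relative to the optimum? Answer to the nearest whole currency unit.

EOQ = √(2DS/H) = √(2 × 18,600 × 225 / 32.9) ≈ 504.39.
Cost at Q* = (D/Q*)S + (Q*/2)H = √(2DSH) ≈ €16,594.37.
Cost at Q = 250: (18,600/250)×225 + (250/2)×32.9 = €16,740.00 + €4,112.50 = €20,852.50.
Excess = €20,852.50 − €16,594.37 = €4,258.13.

Extra cost ≈ €4,258 per year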